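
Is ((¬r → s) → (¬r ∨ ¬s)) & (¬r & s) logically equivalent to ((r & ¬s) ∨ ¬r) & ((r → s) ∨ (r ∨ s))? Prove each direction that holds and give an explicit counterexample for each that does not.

Only the forward implication holds.

[⇒] Assume the antecedent. If s is true, the antecedent forces (s = T, r = F), and the consequent holds there. If s is false, the antecedent cannot hold. Either way the consequent holds.

[⇐] This fails. Under s = F, r = F, the left side is false but the right side is true.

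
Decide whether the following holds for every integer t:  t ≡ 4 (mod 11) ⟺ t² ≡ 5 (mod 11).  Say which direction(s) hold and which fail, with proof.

(⇐) This fails: take t = 7. Then 7² = 49 ≡ 5 (mod 11), yet 7 ≡ 7 (mod 11), not 4.

(⇒) Suppose t ≡ 4 (mod 11). Write t = 11j + 4. Then (11j + 4)² = 121j² + 88j + 16 = 11(11j² + 8j + 1) + 5, so t² ≡ 5 (mod 11).

Not equivalent: only (⇒) holds.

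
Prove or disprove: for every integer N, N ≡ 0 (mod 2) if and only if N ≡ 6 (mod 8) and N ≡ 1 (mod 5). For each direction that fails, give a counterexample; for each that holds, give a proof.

The forward direction fails; the converse holds.

Forward direction. This fails: N = 0 gives 0 ≡ 0 (mod 2) but 0 ≡ 0 (mod 8), so the conjunction on the right does not hold.

Converse. If N ≡ 6 (mod 8) and N ≡ 1 (mod 5), then by the Chinese remainder theorem N ≡ 6 (mod 40). Since 6 ≡ 0 (mod 2) and 2 ∣ 40, we get N ≡ 0 (mod 2).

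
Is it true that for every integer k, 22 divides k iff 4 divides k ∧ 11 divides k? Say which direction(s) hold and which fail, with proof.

(⟹) This fails: take k = 22. Certainly 22 ∣ 22, but 4 ∤ 22.

(⟸) Suppose 4 ∣ k and 11 ∣ k. Any common multiple of 4 and 11 is a multiple of their lcm; here gcd(4, 11) = 1, so lcm(4, 11) = 4·11 = 44, so 44 ∣ k. Since 22 ∣ 44, it follows that 22 ∣ k.

Only the converse holds.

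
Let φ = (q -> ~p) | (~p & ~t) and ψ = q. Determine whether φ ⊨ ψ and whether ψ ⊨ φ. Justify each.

Neither direction holds.

(⟹) This fails. Under t = F, p = F, q = F, the left side is true but the right side is false.

(⟸) This fails. Under t = F, p = T, q = T, the left side is false but the right side is true.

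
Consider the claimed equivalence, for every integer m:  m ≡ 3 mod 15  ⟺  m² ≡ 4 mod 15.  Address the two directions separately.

(⟹) This fails: take m = 3. Then 3 ≡ 3 (mod 15), but 3² = 9 ≡ 9 (mod 15), not 4.

(⟸) This fails: take m = 2. Then 2² = 4 ≡ 4 (mod 15), yet 2 ≡ 2 (mod 15), not 3.

(⇒) fails and (⇐) fails.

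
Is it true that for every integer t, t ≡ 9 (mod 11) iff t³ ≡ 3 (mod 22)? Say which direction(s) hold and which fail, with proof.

(⇒) This fails: take t = 20. Then 20 ≡ 9 (mod 11), but 20³ = 8000 ≡ 14 (mod 22), not 3.

(⇐) Conversely, the residues r modulo 22 with r³ ≡ 3 (mod 22) are exactly {9}, and each is ≡ 9 (mod 11).

The forward direction fails; the converse holds.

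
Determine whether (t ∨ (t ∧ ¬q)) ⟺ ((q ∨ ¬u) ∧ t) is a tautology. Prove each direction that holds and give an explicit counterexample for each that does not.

(⇐) Assume the antecedent. If t is true, t ∨ (t ∧ ¬q) reduces to true regardless of the other variables. If t is false, the antecedent cannot hold. Either way t ∨ (t ∧ ¬q) holds.

(⇒) This fails. Under t = T, u = T, q = F, the left side is true but the right side is false.

The forward direction fails; the converse holds.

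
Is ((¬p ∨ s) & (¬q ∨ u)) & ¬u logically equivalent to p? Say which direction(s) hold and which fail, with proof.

(⇒) This fails. Under s = F, p = F, u = F, q = F, the left side is true but the right side is false.

(⇐) This fails. Under s = F, p = T, u = F, q = F, the left side is false but the right side is true.

Neither direction holds.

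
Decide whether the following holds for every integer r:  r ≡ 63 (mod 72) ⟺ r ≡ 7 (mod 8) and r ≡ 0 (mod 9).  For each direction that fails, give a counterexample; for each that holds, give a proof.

(⇒) Suppose r ≡ 63 (mod 72); write r = 72j + 63. Since 8 ∣ 72, reducing mod 8 gives r ≡ 63 ≡ 7 (mod 8); since 9 ∣ 72, reducing mod 9 gives r ≡ 63 ≡ 0 (mod 9).

(⇐) Conversely, if r ≡ 7 (mod 8) and r ≡ 0 (mod 9), then by the Chinese remainder theorem r ≡ 63 (mod 72). This is exactly r ≡ 63 (mod 72).

Both directions hold; the statement is true.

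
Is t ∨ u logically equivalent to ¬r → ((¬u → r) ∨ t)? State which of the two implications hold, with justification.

(←) This fails. Under t = F, r = T, u = F, the left side is false but the right side is true.

(→) Assume the antecedent. If t is true, ¬r → ((¬u → r) ∨ t) reduces to true regardless of the other variables. If t is false, the antecedent forces (t = F, r = F, u = T) or (t = F, r = T, u = T), and ¬r → ((¬u → r) ∨ t) holds there. Either way ¬r → ((¬u → r) ∨ t) holds.

Only the forward implication holds.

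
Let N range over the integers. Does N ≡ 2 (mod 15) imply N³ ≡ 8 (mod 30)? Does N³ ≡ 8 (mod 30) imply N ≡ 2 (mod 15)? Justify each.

(⇒) fails; (⇐) holds.

[⇒] This fails: take N = 17. Then 17 ≡ 2 (mod 15), but 17³ = 4913 ≡ 23 (mod 30), not 8.

[⇐] Conversely, the residues r modulo 30 with r³ ≡ 8 (mod 30) are exactly {2}, and each is ≡ 2 (mod 15).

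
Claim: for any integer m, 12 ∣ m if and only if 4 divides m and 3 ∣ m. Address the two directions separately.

Both directions hold; the statement is true.

(→) If 12 ∣ m, write m = 12q. Since 12 = 3·4, m = 4·(3q), so 4 ∣ m; and since 12 = 4·3, m = 3·(4q), so 3 ∣ m.

(←) Suppose 4 ∣ m and 3 ∣ m. Any common multiple of 4 and 3 is a multiple of their lcm; here gcd(4, 3) = 1, so lcm(4, 3) = 4·3 = 12, so 12 ∣ m.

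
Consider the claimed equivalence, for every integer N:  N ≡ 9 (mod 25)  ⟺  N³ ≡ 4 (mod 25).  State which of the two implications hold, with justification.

Both directions hold.

(⟹) Suppose N ≡ 9 (mod 25). Write N = 25j + 9. Then (25j + 9)³ = 15625j³ + 16875j² + 6075j + 729 = 25(625j³ + 675j² + 243j + 29) + 4, so N³ ≡ 4 (mod 25).

(⟸) Conversely, suppose N³ ≡ 4 (mod 25). The only residue r in {0, …, 24} with r³ ≡ 4 (mod 25) is r = 9, so N ≡ 9 (mod 25).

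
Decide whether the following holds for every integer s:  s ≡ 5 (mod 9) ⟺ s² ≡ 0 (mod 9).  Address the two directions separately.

Neither direction holds.

(⟹) This fails: take s = 5. Then 5 ≡ 5 (mod 9), but 5² = 25 ≡ 7 (mod 9), not 0.

(⟸) This fails: take s = 0. Then 0² = 0 ≡ 0 (mod 9), yet 0 ≡ 0 (mod 9), not 5.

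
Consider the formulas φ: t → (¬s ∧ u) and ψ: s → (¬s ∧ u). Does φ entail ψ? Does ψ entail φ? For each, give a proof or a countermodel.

(⇒) This fails. Under u = F, t = F, s = T, the left side is true but the right side is false.

(⇐) This fails. Under u = F, t = T, s = F, the left side is false but the right side is true.

Neither direction holds.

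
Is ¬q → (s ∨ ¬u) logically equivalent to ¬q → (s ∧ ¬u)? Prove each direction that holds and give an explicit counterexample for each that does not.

(→) This fails. Under q = F, s = F, u = F, the left side is true but the right side is false.

(←) Assume the antecedent. If q is true, ¬q → (s ∨ ¬u) reduces to true regardless of the other variables. If q is false, the antecedent forces (q = F, s = T, u = F), and ¬q → (s ∨ ¬u) holds there. Either way ¬q → (s ∨ ¬u) holds.

Only the converse holds.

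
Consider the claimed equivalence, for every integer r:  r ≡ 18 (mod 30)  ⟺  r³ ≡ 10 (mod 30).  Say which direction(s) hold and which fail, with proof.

Neither direction holds.

(⟹) This fails: take r = 18. Then 18 ≡ 18 (mod 30), but 18³ = 5832 ≡ 12 (mod 30), not 10.

(⟸) This fails: take r = 10. Then 10³ = 1000 ≡ 10 (mod 30), yet 10 ≡ 10 (mod 30), not 18.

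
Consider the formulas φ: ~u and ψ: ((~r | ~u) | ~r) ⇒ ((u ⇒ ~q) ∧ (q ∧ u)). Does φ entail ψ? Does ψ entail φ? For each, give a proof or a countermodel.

Neither direction holds.

(⟹) This fails. Under r = F, u = F, q = F, the left side is true but the right side is false.

(⟸) This fails. Under r = T, u = T, q = F, the left side is false but the right side is true.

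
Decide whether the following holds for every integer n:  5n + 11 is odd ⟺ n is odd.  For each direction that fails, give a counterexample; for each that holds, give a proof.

(→) This fails: n = 0 gives 5n + 11 = 11, which is odd, but 0 is even, not odd.

(←) This also fails: n = 5 is odd, but 5n + 11 = 36 is even, not odd.

Neither direction holds.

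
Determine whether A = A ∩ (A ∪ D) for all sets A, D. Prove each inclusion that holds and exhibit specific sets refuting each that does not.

The two sets are equal.

(⊆) Let x ∈ A. Then either x ∈ A and x ∉ D; or x ∈ A ∩ D. In each case x ∈ A ∩ (A ∪ D), so A ⊆ A ∩ (A ∪ D).

(⊇) Let x ∈ A ∩ (A ∪ D). Then either x ∈ A and x ∉ D; or x ∈ A ∩ D. In each case x ∈ A, so A ∩ (A ∪ D) ⊆ A.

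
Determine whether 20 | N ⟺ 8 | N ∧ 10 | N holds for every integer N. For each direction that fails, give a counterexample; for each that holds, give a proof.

(⟸) Suppose 8 ∣ N and 10 ∣ N. Any common multiple of 8 and 10 is a multiple of their lcm; here lcm(8, 10) = 8·10/gcd(8, 10) = 80/2 = 40, so 40 ∣ N. Since 20 ∣ 40, it follows that 20 ∣ N.

(⟹) This fails: take N = 20. Certainly 20 ∣ 20, but 8 ∤ 20.

Not equivalent: only (⇐) holds.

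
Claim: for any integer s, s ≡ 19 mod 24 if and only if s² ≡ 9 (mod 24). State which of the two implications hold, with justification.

(⇒) This fails: take s = 19. Then 19 ≡ 19 (mod 24), but 19² = 361 ≡ 1 (mod 24), not 9.

(⇐) This fails: take s = 3. Then 3² = 9 ≡ 9 (mod 24), yet 3 ≡ 3 (mod 24), not 19.

(⇒) fails and (⇐) fails.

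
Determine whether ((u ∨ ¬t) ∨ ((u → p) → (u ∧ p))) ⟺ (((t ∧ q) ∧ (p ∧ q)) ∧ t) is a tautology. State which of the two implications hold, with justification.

Both directions fail.

(→) This fails. Under p = F, q = F, u = F, t = F, the left side is true but the right side is false.

(←) This fails. Under p = T, q = T, u = F, t = T, the left side is false but the right side is true.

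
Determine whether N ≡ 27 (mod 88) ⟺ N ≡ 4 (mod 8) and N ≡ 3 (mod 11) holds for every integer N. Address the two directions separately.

Neither implication holds.

[⇒] This fails: N = 27 gives 27 ≡ 27 (mod 88) but 27 ≡ 3 (mod 8), so the conjunction on the right does not hold.

[⇐] This fails: N = 36 satisfies both congruences on the right (36 ≡ 4 mod 8 and 36 ≡ 3 mod 11) yet 36 ≡ 36 (mod 88), not 27.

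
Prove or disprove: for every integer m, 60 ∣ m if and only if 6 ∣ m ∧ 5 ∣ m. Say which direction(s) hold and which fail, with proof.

The forward direction holds; the converse fails.

Forward direction. If 60 ∣ m, write m = 60q. Since 60 = 10·6, m = 6·(10q), so 6 ∣ m; and since 60 = 12·5, m = 5·(12q), so 5 ∣ m.

Converse. This fails: take m = 30. Both 6 ∣ 30 and 5 ∣ 30, yet 30 is not a multiple of 60 (since 30 = 0·60 + 30), so 60 ∤ 30.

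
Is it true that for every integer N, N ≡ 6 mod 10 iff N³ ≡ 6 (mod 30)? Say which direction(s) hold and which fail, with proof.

Only the converse holds.

[⇐] The residues r modulo 30 with r³ ≡ 6 (mod 30) are exactly {6}, and each is ≡ 6 (mod 10).

[⇒] This fails: take N = 16. Then 16 ≡ 6 (mod 10), but 16³ = 4096 ≡ 16 (mod 30), not 6.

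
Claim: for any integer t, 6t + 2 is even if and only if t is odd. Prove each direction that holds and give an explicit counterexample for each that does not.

Forward direction. This fails: take t = 2. Then 6t + 2 = 14, which is even, yet t = 2 is even, not odd.

Converse. Suppose t is odd. Since 6 is even, 6t is even for every t, so 6t + 2 has the same parity as 2, which is even. Hence 6t + 2 is even.

Not equivalent: only (⇐) holds.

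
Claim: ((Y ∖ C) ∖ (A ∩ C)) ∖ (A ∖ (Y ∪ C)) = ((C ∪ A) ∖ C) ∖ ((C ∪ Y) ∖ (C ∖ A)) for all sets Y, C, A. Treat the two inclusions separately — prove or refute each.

Forward inclusion. This inclusion fails. Take Y = {1}, C = ∅, A = ∅; then 1 ∈ ((Y ∖ C) ∖ (A ∩ C)) ∖ (A ∖ (Y ∪ C)) but 1 ∉ ((C ∪ A) ∖ C) ∖ ((C ∪ Y) ∖ (C ∖ A)).

Reverse inclusion. This inclusion fails. Take Y = ∅, C = ∅, A = {1}; then 1 ∈ ((C ∪ A) ∖ C) ∖ ((C ∪ Y) ∖ (C ∖ A)) but 1 ∉ ((Y ∖ C) ∖ (A ∩ C)) ∖ (A ∖ (Y ∪ C)).

Neither inclusion holds.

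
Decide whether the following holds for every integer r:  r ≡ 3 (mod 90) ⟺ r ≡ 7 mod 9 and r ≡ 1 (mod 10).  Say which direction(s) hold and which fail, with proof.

Neither direction holds.

Forward direction. This fails: r = 3 gives 3 ≡ 3 (mod 90) but 3 ≡ 3 (mod 9), so the conjunction on the right does not hold.

Converse. This fails: r = 61 satisfies both congruences on the right (61 ≡ 7 mod 9 and 61 ≡ 1 mod 10) yet 61 ≡ 61 (mod 90), not 3.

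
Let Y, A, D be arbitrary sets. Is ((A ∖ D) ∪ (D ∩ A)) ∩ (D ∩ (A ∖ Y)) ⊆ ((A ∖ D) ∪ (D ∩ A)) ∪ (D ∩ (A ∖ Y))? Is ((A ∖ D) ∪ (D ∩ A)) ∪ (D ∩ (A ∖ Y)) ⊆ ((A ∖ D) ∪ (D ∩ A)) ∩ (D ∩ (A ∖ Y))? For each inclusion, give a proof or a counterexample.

The sets are not equal: only the forward inclusion holds.

(⊇) This inclusion fails. Take Y = ∅, A = {1}, D = ∅; then 1 ∈ ((A ∖ D) ∪ (D ∩ A)) ∪ (D ∩ (A ∖ Y)) but 1 ∉ ((A ∖ D) ∪ (D ∩ A)) ∩ (D ∩ (A ∖ Y)).

(⊆) Let x ∈ ((A ∖ D) ∪ (D ∩ A)) ∩ (D ∩ (A ∖ Y)). Then x ∈ A ∩ D and x ∉ Y, from which x ∈ ((A ∖ D) ∪ (D ∩ A)) ∪ (D ∩ (A ∖ Y)).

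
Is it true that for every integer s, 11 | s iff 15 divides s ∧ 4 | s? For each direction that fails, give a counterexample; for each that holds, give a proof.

(⇒) This fails: take s = 11. Certainly 11 ∣ 11, but 15 ∤ 11.

(⇐) This fails: take s = 60. Both 15 ∣ 60 and 4 ∣ 60, yet 60 is not a multiple of 11 (since 60 = 5·11 + 5), so 11 ∤ 60.

Both directions fail.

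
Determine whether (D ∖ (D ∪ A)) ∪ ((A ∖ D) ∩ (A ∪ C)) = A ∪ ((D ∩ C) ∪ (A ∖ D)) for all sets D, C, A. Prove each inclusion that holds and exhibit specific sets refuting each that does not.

Only the forward inclusion holds.

(⊆) Let x ∈ (D ∖ (D ∪ A)) ∪ ((A ∖ D) ∩ (A ∪ C)). Then either x ∈ A and x ∉ D, C; or x ∈ C ∩ A and x ∉ D. In each case x ∈ A ∪ ((D ∩ C) ∪ (A ∖ D)), so (D ∖ (D ∪ A)) ∪ ((A ∖ D) ∩ (A ∪ C)) ⊆ A ∪ ((D ∩ C) ∪ (A ∖ D)).

(⊇) This inclusion fails. Take D = {1}, C = {1}, A = ∅; then 1 ∈ A ∪ ((D ∩ C) ∪ (A ∖ D)) but 1 ∉ (D ∖ (D ∪ A)) ∪ ((A ∖ D) ∩ (A ∪ C)).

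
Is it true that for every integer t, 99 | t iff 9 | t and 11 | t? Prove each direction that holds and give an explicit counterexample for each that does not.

Both directions hold.

[⇒] If 99 ∣ t, write t = 99q. Since 99 = 11·9, t = 9·(11q), so 9 ∣ t; and since 99 = 9·11, t = 11·(9q), so 11 ∣ t.

[⇐] Suppose 9 ∣ t and 11 ∣ t. Any common multiple of 9 and 11 is a multiple of their lcm; here gcd(9, 11) = 1, so lcm(9, 11) = 9·11 = 99, so 99 ∣ t.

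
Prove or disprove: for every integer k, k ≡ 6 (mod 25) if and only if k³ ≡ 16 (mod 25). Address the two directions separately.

(→) Suppose k ≡ 6 (mod 25). Write k = 25j + 6. Then (25j + 6)³ = 15625j³ + 11250j² + 2700j + 216 = 25(625j³ + 450j² + 108j + 8) + 16, so k³ ≡ 16 (mod 25).

(←) Conversely, suppose k³ ≡ 16 (mod 25). The only residue r in {0, …, 24} with r³ ≡ 16 (mod 25) is r = 6, so k ≡ 6 (mod 25).

Equivalent; both directions hold.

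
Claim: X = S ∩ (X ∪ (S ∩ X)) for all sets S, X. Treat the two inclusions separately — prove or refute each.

(⟸) Let x ∈ S ∩ (X ∪ (S ∩ X)). Then x ∈ S ∩ X, from which x ∈ X.

(⟹) This inclusion fails. Take S = ∅, X = {1}; then 1 ∈ X but 1 ∉ S ∩ (X ∪ (S ∩ X)).

Only the reverse inclusion holds.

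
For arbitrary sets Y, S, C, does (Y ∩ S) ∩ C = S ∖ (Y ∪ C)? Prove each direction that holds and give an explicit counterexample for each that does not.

Both inclusions fail.

(⟹) This inclusion fails. Take Y = {1}, S = {1}, C = {1}; then 1 ∈ (Y ∩ S) ∩ C but 1 ∉ S ∖ (Y ∪ C).

(⟸) This inclusion fails. Take Y = ∅, S = {1}, C = ∅; then 1 ∈ S ∖ (Y ∪ C) but 1 ∉ (Y ∩ S) ∩ C.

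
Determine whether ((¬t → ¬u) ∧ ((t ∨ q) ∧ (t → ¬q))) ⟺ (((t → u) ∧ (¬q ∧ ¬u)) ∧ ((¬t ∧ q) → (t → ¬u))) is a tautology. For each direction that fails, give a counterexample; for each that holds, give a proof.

[⇒] This fails. Under u = F, q = T, t = F, the left side is true but the right side is false.

[⇐] This fails. Under u = F, q = F, t = F, the left side is false but the right side is true.

Neither implication holds.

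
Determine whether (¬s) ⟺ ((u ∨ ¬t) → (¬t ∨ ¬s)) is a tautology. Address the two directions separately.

Not equivalent: only (⇒) holds.

(←) This fails. Under t = F, u = F, s = T, the left side is false but the right side is true.

(→) Assume the antecedent. If t is true, the antecedent forces (t = T, u = F, s = F) or (t = T, u = T, s = F), and (u ∨ ¬t) → (¬t ∨ ¬s) holds there. If t is false, (u ∨ ¬t) → (¬t ∨ ¬s) reduces to true regardless of the other variables. Either way (u ∨ ¬t) → (¬t ∨ ¬s) holds.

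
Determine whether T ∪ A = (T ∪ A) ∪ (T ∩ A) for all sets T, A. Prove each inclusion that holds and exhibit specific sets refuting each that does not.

(⟹) Let x ∈ T ∪ A. Then either x ∈ T and x ∉ A; or x ∈ A and x ∉ T; or x ∈ T ∩ A. In each case x ∈ (T ∪ A) ∪ (T ∩ A), so T ∪ A ⊆ (T ∪ A) ∪ (T ∩ A).

(⟸) Let x ∈ (T ∪ A) ∪ (T ∩ A). Then either x ∈ T and x ∉ A; or x ∈ A and x ∉ T; or x ∈ T ∩ A. In each case x ∈ T ∪ A, so (T ∪ A) ∪ (T ∩ A) ⊆ T ∪ A.

The two sets are equal.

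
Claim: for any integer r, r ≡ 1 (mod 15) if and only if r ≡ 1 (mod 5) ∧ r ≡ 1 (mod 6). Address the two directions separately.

Forward direction. This fails: r = 16 gives 16 ≡ 1 (mod 15) but 16 ≡ 4 (mod 6), so the conjunction on the right does not hold.

Converse. If r ≡ 1 (mod 5) and r ≡ 1 (mod 6), then by the Chinese remainder theorem r ≡ 1 (mod 30). Since 1 ≡ 1 (mod 15) and 15 ∣ 30, we get r ≡ 1 (mod 15).

Only the converse holds.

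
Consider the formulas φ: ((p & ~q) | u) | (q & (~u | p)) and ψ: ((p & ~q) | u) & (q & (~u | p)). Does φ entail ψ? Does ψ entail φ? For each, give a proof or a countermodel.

Only the converse holds.

(⟸) Assume the antecedent. If u is true, the consequent reduces to true regardless of the other variables. If u is false, the antecedent cannot hold. Either way the consequent holds.

(⟹) This fails. Under u = T, p = F, q = F, the left side is true but the right side is false.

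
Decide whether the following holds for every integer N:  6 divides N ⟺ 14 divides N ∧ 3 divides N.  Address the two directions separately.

[⇒] This fails: take N = 6. Certainly 6 ∣ 6, but 14 ∤ 6.

[⇐] Suppose 14 ∣ N and 3 ∣ N. Any common multiple of 14 and 3 is a multiple of their lcm; here gcd(14, 3) = 1, so lcm(14, 3) = 14·3 = 42, so 42 ∣ N. Since 6 ∣ 42, it follows that 6 ∣ N.

Only the reverse direction holds.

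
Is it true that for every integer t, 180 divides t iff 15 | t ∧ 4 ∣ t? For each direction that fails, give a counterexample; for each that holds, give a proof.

[⇒] If 180 ∣ t, write t = 180q. Since 180 = 12·15, t = 15·(12q), so 15 ∣ t; and since 180 = 45·4, t = 4·(45q), so 4 ∣ t.

[⇐] This fails: take t = 60. Both 15 ∣ 60 and 4 ∣ 60, yet 60 is not a multiple of 180 (since 60 = 0·180 + 60), so 180 ∤ 60.

Only the forward implication holds.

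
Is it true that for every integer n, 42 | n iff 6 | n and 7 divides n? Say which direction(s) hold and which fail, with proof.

Converse. Suppose 6 ∣ n and 7 ∣ n. Any common multiple of 6 and 7 is a multiple of their lcm; here gcd(6, 7) = 1, so lcm(6, 7) = 6·7 = 42, so 42 ∣ n.

Forward direction. If 42 ∣ n, write n = 42q. Since 42 = 7·6, n = 6·(7q), so 6 ∣ n; and since 42 = 6·7, n = 7·(6q), so 7 ∣ n.

Both implications hold.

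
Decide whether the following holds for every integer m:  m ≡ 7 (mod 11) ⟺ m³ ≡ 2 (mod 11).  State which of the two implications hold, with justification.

(⟹) Suppose m ≡ 7 (mod 11). Write m = 11j + 7. Then (11j + 7)³ = 1331j³ + 2541j² + 1617j + 343 = 11(121j³ + 231j² + 147j + 31) + 2, so m³ ≡ 2 (mod 11).

(⟸) For the converse, argue contrapositively. If m ≢ 7 (mod 11), then m is congruent to one of 0, 1, 2, 3, 4, 5, 6, 8, 9, 10 modulo 11, and these give m³ ≡ 0, 1, 8, 5, 9, 4, 7, 6, 3, 10 respectively — never 2.

Both implications hold.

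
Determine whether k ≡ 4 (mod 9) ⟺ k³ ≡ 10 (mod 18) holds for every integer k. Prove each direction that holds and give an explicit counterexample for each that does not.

(⇒) fails and (⇐) fails.

(⟹) This fails: take k = 13. Then 13 ≡ 4 (mod 9), but 13³ = 2197 ≡ 1 (mod 18), not 10.

(⟸) This fails: take k = 10. Then 10³ = 1000 ≡ 10 (mod 18), yet 10 ≡ 1 (mod 9), not 4.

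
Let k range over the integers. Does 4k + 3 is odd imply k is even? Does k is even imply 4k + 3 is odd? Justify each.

Forward direction. This fails: take k = 3. Then 4k + 3 = 15, which is odd, yet k = 3 is odd, not even.

Converse. Suppose k is even. Since 4 is even, 4k is even for every k, so 4k + 3 has the same parity as 3, which is odd. Hence 4k + 3 is odd.

Not equivalent: only (⇐) holds.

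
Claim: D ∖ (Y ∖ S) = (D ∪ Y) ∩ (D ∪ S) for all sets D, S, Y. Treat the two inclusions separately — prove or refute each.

(⊆) holds; (⊇) fails.

(⟸) This inclusion fails. Take D = {1}, S = ∅, Y = {1}; then 1 ∈ (D ∪ Y) ∩ (D ∪ S) but 1 ∉ D ∖ (Y ∖ S).

(⟹) Let x ∈ D ∖ (Y ∖ S). Then either x ∈ D and x ∉ S, Y; or x ∈ D ∩ S and x ∉ Y; or x ∈ D ∩ S ∩ Y. In each case x ∈ (D ∪ Y) ∩ (D ∪ S), so D ∖ (Y ∖ S) ⊆ (D ∪ Y) ∩ (D ∪ S).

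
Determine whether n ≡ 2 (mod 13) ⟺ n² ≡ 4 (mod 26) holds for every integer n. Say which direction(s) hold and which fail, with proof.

[⇒] This fails: take n = 15. Then 15 ≡ 2 (mod 13), but 15² = 225 ≡ 17 (mod 26), not 4.

[⇐] This fails: take n = 24. Then 24² = 576 ≡ 4 (mod 26), yet 24 ≡ 11 (mod 13), not 2.

Both directions fail.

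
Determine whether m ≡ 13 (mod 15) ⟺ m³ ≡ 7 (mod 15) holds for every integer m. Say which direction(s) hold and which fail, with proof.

Forward direction. Suppose m ≡ 13 (mod 15). Write m = 15j + 13. Then (15j + 13)³ = 3375j³ + 8775j² + 7605j + 2197 = 15(225j³ + 585j² + 507j + 146) + 7, so m³ ≡ 7 (mod 15).

Converse. Suppose m³ ≡ 7 (mod 15). The only residue r in {0, …, 14} with r³ ≡ 7 (mod 15) is r = 13, so m ≡ 13 (mod 15).

The biconditional holds.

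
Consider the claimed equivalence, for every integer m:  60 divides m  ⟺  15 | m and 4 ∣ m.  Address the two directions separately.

Equivalent; both directions hold.

[⇒] If 60 ∣ m, write m = 60q. Since 60 = 4·15, m = 15·(4q), so 15 ∣ m; and since 60 = 15·4, m = 4·(15q), so 4 ∣ m.

[⇐] Suppose 15 ∣ m and 4 ∣ m. Any common multiple of 15 and 4 is a multiple of their lcm; here gcd(15, 4) = 1, so lcm(15, 4) = 15·4 = 60, so 60 ∣ m.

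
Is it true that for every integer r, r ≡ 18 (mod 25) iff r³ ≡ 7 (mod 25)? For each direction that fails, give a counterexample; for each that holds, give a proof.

(⟸) Suppose r³ ≡ 7 (mod 25). The only residue r in {0, …, 24} with r³ ≡ 7 (mod 25) is r = 18, so r ≡ 18 (mod 25).

(⟹) Suppose r ≡ 18 (mod 25). Write r = 25j + 18. Then (25j + 18)³ = 15625j³ + 33750j² + 24300j + 5832 = 25(625j³ + 1350j² + 972j + 233) + 7, so r³ ≡ 7 (mod 25).

The biconditional holds.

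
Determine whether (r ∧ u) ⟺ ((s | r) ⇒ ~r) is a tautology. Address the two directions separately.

Neither implication holds.

[⇒] This fails. Under r = T, s = F, u = T, the left side is true but the right side is false.

[⇐] This fails. Under r = F, s = F, u = F, the left side is false but the right side is true.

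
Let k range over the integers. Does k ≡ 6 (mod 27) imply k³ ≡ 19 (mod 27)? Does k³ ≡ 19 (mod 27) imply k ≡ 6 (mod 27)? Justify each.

(⇒) fails and (⇐) fails.

[⇒] This fails: take k = 6. Then 6 ≡ 6 (mod 27), but 6³ = 216 ≡ 0 (mod 27), not 19.

[⇐] This fails: take k = 7. Then 7³ = 343 ≡ 19 (mod 27), yet 7 ≡ 7 (mod 27), not 6.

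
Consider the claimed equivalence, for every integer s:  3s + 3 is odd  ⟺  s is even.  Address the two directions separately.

Both directions hold.

(→) Suppose 3s + 3 is odd. Since 3 is odd, 3s and s have the same parity, so 3s + 3 ≡ s + 3 (mod 2). As 3 is odd, 3s + 3 is odd exactly when s is even. Thus s is even.

(←) Conversely, suppose s is even; write s = 2j. Then 3s + 3 = 3·(2j) + 3 = 2·3j + 3, which is odd.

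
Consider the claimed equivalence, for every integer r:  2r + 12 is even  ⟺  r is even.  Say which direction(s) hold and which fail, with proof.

Only the converse holds.

(⇒) This fails: take r = 3. Then 2r + 12 = 18, which is even, yet r = 3 is odd, not even.

(⇐) Suppose r is even. Since 2 is even, 2r is even for every r, so 2r + 12 has the same parity as 12, which is even. Hence 2r + 12 is even.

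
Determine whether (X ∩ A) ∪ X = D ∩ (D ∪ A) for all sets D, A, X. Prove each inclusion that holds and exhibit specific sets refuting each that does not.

Neither inclusion holds.

(⟹) This inclusion fails. Take D = ∅, A = ∅, X = {1}; then 1 ∈ (X ∩ A) ∪ X but 1 ∉ D ∩ (D ∪ A).

(⟸) This inclusion fails. Take D = {1}, A = ∅, X = ∅; then 1 ∈ D ∩ (D ∪ A) but 1 ∉ (X ∩ A) ∪ X.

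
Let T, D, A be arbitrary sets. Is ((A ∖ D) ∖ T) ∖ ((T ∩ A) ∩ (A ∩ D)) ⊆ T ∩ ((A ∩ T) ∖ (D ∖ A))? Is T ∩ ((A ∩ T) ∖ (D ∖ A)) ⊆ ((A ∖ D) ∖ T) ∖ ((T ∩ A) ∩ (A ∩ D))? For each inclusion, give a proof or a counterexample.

(⟹) This inclusion fails. Take T = ∅, D = ∅, A = {1}; then 1 ∈ ((A ∖ D) ∖ T) ∖ ((T ∩ A) ∩ (A ∩ D)) but 1 ∉ T ∩ ((A ∩ T) ∖ (D ∖ A)).

(⟸) This inclusion fails. Take T = {1}, D = ∅, A = {1}; then 1 ∈ T ∩ ((A ∩ T) ∖ (D ∖ A)) but 1 ∉ ((A ∖ D) ∖ T) ∖ ((T ∩ A) ∩ (A ∩ D)).

Both inclusions fail.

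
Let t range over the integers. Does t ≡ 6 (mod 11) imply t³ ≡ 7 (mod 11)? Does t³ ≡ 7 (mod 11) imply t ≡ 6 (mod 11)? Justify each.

(→) Suppose t ≡ 6 (mod 11). Write t = 11j + 6. Then (11j + 6)³ = 1331j³ + 2178j² + 1188j + 216 = 11(121j³ + 198j² + 108j + 19) + 7, so t³ ≡ 7 (mod 11).

(←) For the converse, argue contrapositively. If t ≢ 6 (mod 11), then t is congruent to one of 0, 1, 2, 3, 4, 5, 7, 8, 9, 10 modulo 11, and these give t³ ≡ 0, 1, 8, 5, 9, 4, 2, 6, 3, 10 respectively — never 7.

Both directions hold; the statement is true.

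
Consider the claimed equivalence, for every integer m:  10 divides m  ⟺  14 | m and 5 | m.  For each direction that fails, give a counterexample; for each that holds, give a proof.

Only the converse holds.

[⇒] This fails: take m = 10. Certainly 10 ∣ 10, but 14 ∤ 10.

[⇐] Suppose 14 ∣ m and 5 ∣ m. Any common multiple of 14 and 5 is a multiple of their lcm; here gcd(14, 5) = 1, so lcm(14, 5) = 14·5 = 70, so 70 ∣ m. Since 10 ∣ 70, it follows that 10 ∣ m.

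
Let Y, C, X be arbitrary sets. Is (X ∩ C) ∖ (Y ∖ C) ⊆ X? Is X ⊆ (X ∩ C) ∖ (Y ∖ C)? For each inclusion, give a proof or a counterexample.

The sets are not equal: only the forward inclusion holds.

(⊆) Let x ∈ (X ∩ C) ∖ (Y ∖ C). Then either x ∈ C ∩ X and x ∉ Y; or x ∈ Y ∩ C ∩ X. In each case x ∈ X, so (X ∩ C) ∖ (Y ∖ C) ⊆ X.

(⊇) This inclusion fails. Take Y = ∅, C = ∅, X = {1}; then 1 ∈ X but 1 ∉ (X ∩ C) ∖ (Y ∖ C).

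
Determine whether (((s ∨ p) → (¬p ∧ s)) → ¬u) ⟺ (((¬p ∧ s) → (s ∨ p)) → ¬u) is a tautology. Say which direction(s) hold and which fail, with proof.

Forward direction. This fails. Under s = F, u = T, p = T, the left side is true but the right side is false.

Converse. Assume the antecedent. If s is true, the antecedent forces (s = T, u = F, p = F) or (s = T, u = F, p = T), and ((s ∨ p) → (¬p ∧ s)) → ¬u holds there. If s is false, the antecedent forces (s = F, u = F, p = F) or (s = F, u = F, p = T), and ((s ∨ p) → (¬p ∧ s)) → ¬u holds there. Either way ((s ∨ p) → (¬p ∧ s)) → ¬u holds.

Only the converse holds.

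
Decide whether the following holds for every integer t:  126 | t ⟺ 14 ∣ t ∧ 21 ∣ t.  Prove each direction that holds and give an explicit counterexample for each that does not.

The forward direction holds; the converse fails.

(⟹) If 126 ∣ t, write t = 126q. Since 126 = 9·14, t = 14·(9q), so 14 ∣ t; and since 126 = 6·21, t = 21·(6q), so 21 ∣ t.

(⟸) This fails: take t = 42. Both 14 ∣ 42 and 21 ∣ 42, yet 42 is not a multiple of 126 (since 42 = 0·126 + 42), so 126 ∤ 42.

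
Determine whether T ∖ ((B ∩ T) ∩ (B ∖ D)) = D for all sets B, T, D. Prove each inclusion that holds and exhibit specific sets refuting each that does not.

Forward inclusion. This inclusion fails. Take B = ∅, T = {1}, D = ∅; then 1 ∈ T ∖ ((B ∩ T) ∩ (B ∖ D)) but 1 ∉ D.

Reverse inclusion. This inclusion fails. Take B = ∅, T = ∅, D = {1}; then 1 ∈ D but 1 ∉ T ∖ ((B ∩ T) ∩ (B ∖ D)).

Neither inclusion holds.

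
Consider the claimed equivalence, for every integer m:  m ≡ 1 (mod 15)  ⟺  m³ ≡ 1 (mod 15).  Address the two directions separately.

[⇐] Suppose m³ ≡ 1 (mod 15). The only residue r in {0, …, 14} with r³ ≡ 1 (mod 15) is r = 1, so m ≡ 1 (mod 15).

[⇒] Suppose m ≡ 1 (mod 15). Write m = 15j + 1. Then (15j + 1)³ = 3375j³ + 675j² + 45j + 1 = 15(225j³ + 45j² + 3j) + 1, so m³ ≡ 1 (mod 15).

Equivalent; both directions hold.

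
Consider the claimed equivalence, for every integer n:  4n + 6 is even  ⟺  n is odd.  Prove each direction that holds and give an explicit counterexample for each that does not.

[⇐] Suppose n is odd. Since 4 is even, 4n is even for every n, so 4n + 6 has the same parity as 6, which is even. Hence 4n + 6 is even.

[⇒] This fails: take n = 0. Then 4n + 6 = 6, which is even, yet n = 0 is even, not odd.

(⇒) fails; (⇐) holds.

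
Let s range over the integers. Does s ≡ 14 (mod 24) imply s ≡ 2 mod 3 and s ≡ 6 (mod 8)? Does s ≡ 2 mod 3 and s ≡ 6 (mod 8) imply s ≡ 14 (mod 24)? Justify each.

Both implications hold.

(⟹) Suppose s ≡ 14 (mod 24); write s = 24j + 14. Since 3 ∣ 24, reducing mod 3 gives s ≡ 14 ≡ 2 (mod 3); since 8 ∣ 24, reducing mod 8 gives s ≡ 14 ≡ 6 (mod 8).

(⟸) Conversely, if s ≡ 2 (mod 3) and s ≡ 6 (mod 8), then by the Chinese remainder theorem s ≡ 14 (mod 24). This is exactly s ≡ 14 (mod 24).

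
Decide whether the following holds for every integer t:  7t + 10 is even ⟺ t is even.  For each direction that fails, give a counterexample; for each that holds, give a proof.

[⇒] Suppose 7t + 10 is even. Since 7 is odd, 7t and t have the same parity, so 7t + 10 ≡ t + 10 (mod 2). As 10 is even, 7t + 10 is even exactly when t is even. Thus t is even.

[⇐] Conversely, suppose t is even; write t = 2j. Then 7t + 10 = 7·(2j) + 10 = 2·7j + 10, which is even.

Both directions hold.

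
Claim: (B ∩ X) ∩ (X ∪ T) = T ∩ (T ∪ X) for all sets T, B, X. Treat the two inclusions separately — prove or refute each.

Both inclusions fail.

Forward inclusion. This inclusion fails. Take T = ∅, B = {1}, X = {1}; then 1 ∈ (B ∩ X) ∩ (X ∪ T) but 1 ∉ T ∩ (T ∪ X).

Reverse inclusion. This inclusion fails. Take T = {1}, B = ∅, X = ∅; then 1 ∈ T ∩ (T ∪ X) but 1 ∉ (B ∩ X) ∩ (X ∪ T).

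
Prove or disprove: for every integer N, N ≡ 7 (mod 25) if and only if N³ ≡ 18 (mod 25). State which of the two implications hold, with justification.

[⇐] Suppose N³ ≡ 18 (mod 25). The only residue r in {0, …, 24} with r³ ≡ 18 (mod 25) is r = 7, so N ≡ 7 (mod 25).

[⇒] Suppose N ≡ 7 (mod 25). Write N = 25j + 7. Then (25j + 7)³ = 15625j³ + 13125j² + 3675j + 343 = 25(625j³ + 525j² + 147j + 13) + 18, so N³ ≡ 18 (mod 25).

Equivalent; both directions hold.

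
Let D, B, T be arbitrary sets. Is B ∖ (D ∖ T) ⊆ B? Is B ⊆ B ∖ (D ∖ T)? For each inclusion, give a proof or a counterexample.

The sets are not equal: only the forward inclusion holds.

(⟹) Let x ∈ B ∖ (D ∖ T). Then either x ∈ B and x ∉ D, T; or x ∈ B ∩ T and x ∉ D; or x ∈ D ∩ B ∩ T. In each case x ∈ B, so B ∖ (D ∖ T) ⊆ B.

(⟸) This inclusion fails. Take D = {1}, B = {1}, T = ∅; then 1 ∈ B but 1 ∉ B ∖ (D ∖ T).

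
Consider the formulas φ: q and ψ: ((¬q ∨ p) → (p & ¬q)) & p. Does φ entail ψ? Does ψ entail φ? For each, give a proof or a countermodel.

(⟹) This fails. Under p = F, q = T, the left side is true but the right side is false.

(⟸) This fails. Under p = T, q = F, the left side is false but the right side is true.

Neither implication holds.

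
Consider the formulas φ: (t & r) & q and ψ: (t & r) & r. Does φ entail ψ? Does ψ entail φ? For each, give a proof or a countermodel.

Only the forward implication holds.

[⇒] Assume the antecedent. If t is true, the antecedent forces (t = T, r = T, q = T), and (t & r) & r holds there. If t is false, the antecedent cannot hold. Either way (t & r) & r holds.

[⇐] This fails. Under t = T, r = T, q = F, the left side is false but the right side is true.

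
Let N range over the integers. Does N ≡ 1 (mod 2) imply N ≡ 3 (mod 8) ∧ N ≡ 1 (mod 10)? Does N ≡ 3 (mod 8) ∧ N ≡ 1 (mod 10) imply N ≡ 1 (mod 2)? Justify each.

The forward direction fails; the converse holds.

(→) This fails: N = 1 gives 1 ≡ 1 (mod 2) but 1 ≡ 1 (mod 8), so the conjunction on the right does not hold.

(←) Conversely, if N ≡ 3 (mod 8) and N ≡ 1 (mod 10), then by the Chinese remainder theorem N ≡ 11 (mod 40). Since 11 ≡ 1 (mod 2) and 2 ∣ 40, we get N ≡ 1 (mod 2).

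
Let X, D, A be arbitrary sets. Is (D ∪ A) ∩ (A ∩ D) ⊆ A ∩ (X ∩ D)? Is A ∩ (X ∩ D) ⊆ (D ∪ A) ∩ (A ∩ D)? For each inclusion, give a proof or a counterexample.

The sets are not equal: only the reverse inclusion holds.

Reverse inclusion. Let x ∈ A ∩ (X ∩ D). Then x ∈ X ∩ D ∩ A, from which x ∈ (D ∪ A) ∩ (A ∩ D).

Forward inclusion. This inclusion fails. Take X = ∅, D = {1}, A = {1}; then 1 ∈ (D ∪ A) ∩ (A ∩ D) but 1 ∉ A ∩ (X ∩ D).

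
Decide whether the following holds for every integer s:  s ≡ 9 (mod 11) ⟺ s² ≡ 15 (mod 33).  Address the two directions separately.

(⟹) This fails: take s = 20. Then 20 ≡ 9 (mod 11), but 20² = 400 ≡ 4 (mod 33), not 15.

(⟸) This fails: take s = 24. Then 24² = 576 ≡ 15 (mod 33), yet 24 ≡ 2 (mod 11), not 9.

Neither direction holds.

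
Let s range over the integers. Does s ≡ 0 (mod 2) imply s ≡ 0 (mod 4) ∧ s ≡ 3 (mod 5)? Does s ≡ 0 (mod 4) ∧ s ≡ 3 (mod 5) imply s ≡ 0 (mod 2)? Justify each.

[⇒] This fails: s = 0 gives 0 ≡ 0 (mod 2) but 0 ≡ 0 (mod 5), so the conjunction on the right does not hold.

[⇐] Conversely, if s ≡ 0 (mod 4) and s ≡ 3 (mod 5), then by the Chinese remainder theorem s ≡ 8 (mod 20). Since 8 ≡ 0 (mod 2) and 2 ∣ 20, we get s ≡ 0 (mod 2).

The forward direction fails; the converse holds.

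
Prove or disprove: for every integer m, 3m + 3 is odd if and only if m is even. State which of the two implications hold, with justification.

Both directions hold.

[⇒] Suppose 3m + 3 is odd. Since 3 is odd, 3m and m have the same parity, so 3m + 3 ≡ m + 3 (mod 2). As 3 is odd, 3m + 3 is odd exactly when m is even. Thus m is even.

[⇐] Conversely, suppose m is even; write m = 2j. Then 3m + 3 = 3·(2j) + 3 = 2·3j + 3, which is odd.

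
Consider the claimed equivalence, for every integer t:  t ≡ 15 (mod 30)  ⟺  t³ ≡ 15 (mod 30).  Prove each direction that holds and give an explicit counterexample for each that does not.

(→) Suppose t ≡ 15 (mod 30). Write t = 30j + 15. Then (30j + 15)³ = 27000j³ + 40500j² + 20250j + 3375 = 30(900j³ + 1350j² + 675j + 112) + 15, so t³ ≡ 15 (mod 30).

(←) Conversely, suppose t³ ≡ 15 (mod 30). The only residue r in {0, …, 29} with r³ ≡ 15 (mod 30) is r = 15, so t ≡ 15 (mod 30).

Equivalent; both directions hold.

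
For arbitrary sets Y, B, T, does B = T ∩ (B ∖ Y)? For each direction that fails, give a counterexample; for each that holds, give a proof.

(⊆) fails; (⊇) holds.

(⟹) This inclusion fails. Take Y = ∅, B = {1}, T = ∅; then 1 ∈ B but 1 ∉ T ∩ (B ∖ Y).

(⟸) Let x ∈ T ∩ (B ∖ Y). Then x ∈ B ∩ T and x ∉ Y, from which x ∈ B.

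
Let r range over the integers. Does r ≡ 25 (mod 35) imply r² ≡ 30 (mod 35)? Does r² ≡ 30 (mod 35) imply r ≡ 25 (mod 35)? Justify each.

(⇒) Suppose r ≡ 25 (mod 35). Write r = 35j + 25. Then (35j + 25)² = 1225j² + 1750j + 625 = 35(35j² + 50j + 17) + 30, so r² ≡ 30 (mod 35).

(⇐) This fails: take r = 10. Then 10² = 100 ≡ 30 (mod 35), yet 10 ≡ 10 (mod 35), not 25.

Only the forward implication holds.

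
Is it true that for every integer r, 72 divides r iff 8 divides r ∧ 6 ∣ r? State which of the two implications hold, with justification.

Only the forward implication holds.

Converse. This fails: take r = 24. Both 8 ∣ 24 and 6 ∣ 24, yet 24 is not a multiple of 72 (since 24 = 0·72 + 24), so 72 ∤ 24.

Forward direction. If 72 ∣ r, write r = 72q. Since 72 = 9·8, r = 8·(9q), so 8 ∣ r; and since 72 = 12·6, r = 6·(12q), so 6 ∣ r.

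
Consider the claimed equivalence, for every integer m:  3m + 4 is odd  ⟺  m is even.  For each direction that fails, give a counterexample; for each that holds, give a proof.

(⇒) This fails: m = 7 gives 3m + 4 = 25, which is odd, but 7 is odd, not even.

(⇐) This also fails: m = 6 is even, but 3m + 4 = 22 is even, not odd.

Neither direction holds.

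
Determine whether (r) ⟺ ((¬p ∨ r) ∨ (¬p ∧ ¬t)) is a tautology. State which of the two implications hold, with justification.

Only the forward implication holds.

(⟹) Assume the antecedent. If p is true, the antecedent forces (p = T, t = F, r = T) or (p = T, t = T, r = T), and (¬p ∨ r) ∨ (¬p ∧ ¬t) holds there. If p is false, (¬p ∨ r) ∨ (¬p ∧ ¬t) reduces to true regardless of the other variables. Either way (¬p ∨ r) ∨ (¬p ∧ ¬t) holds.

(⟸) This fails. Under p = F, t = F, r = F, the left side is false but the right side is true.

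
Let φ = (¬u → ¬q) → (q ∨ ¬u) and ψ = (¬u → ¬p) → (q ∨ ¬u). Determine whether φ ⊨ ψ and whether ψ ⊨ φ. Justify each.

(⇒) Assume the antecedent. If q is true, (¬u → ¬p) → (q ∨ ¬u) reduces to true regardless of the other variables. If q is false, the antecedent forces (p = F, q = F, u = F) or (p = T, q = F, u = F), and (¬u → ¬p) → (q ∨ ¬u) holds there. Either way (¬u → ¬p) → (q ∨ ¬u) holds.

(⇐) Assume the antecedent. If q is true, (¬u → ¬q) → (q ∨ ¬u) reduces to true regardless of the other variables. If q is false, the antecedent forces (p = F, q = F, u = F) or (p = T, q = F, u = F), and (¬u → ¬q) → (q ∨ ¬u) holds there. Either way (¬u → ¬q) → (q ∨ ¬u) holds.

The biconditional holds.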